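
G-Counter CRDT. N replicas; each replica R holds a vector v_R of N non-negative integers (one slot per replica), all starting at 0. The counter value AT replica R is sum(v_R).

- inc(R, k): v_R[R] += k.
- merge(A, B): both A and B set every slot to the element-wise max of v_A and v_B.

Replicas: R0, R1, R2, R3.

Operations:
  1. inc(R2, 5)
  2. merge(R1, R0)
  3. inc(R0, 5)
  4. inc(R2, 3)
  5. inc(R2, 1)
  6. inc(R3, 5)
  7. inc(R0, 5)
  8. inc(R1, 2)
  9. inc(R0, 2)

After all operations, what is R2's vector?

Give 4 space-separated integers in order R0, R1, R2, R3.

Op 1: inc R2 by 5 -> R2=(0,0,5,0) value=5
Op 2: merge R1<->R0 -> R1=(0,0,0,0) R0=(0,0,0,0)
Op 3: inc R0 by 5 -> R0=(5,0,0,0) value=5
Op 4: inc R2 by 3 -> R2=(0,0,8,0) value=8
Op 5: inc R2 by 1 -> R2=(0,0,9,0) value=9
Op 6: inc R3 by 5 -> R3=(0,0,0,5) value=5
Op 7: inc R0 by 5 -> R0=(10,0,0,0) value=10
Op 8: inc R1 by 2 -> R1=(0,2,0,0) value=2
Op 9: inc R0 by 2 -> R0=(12,0,0,0) value=12

Answer: 0 0 9 0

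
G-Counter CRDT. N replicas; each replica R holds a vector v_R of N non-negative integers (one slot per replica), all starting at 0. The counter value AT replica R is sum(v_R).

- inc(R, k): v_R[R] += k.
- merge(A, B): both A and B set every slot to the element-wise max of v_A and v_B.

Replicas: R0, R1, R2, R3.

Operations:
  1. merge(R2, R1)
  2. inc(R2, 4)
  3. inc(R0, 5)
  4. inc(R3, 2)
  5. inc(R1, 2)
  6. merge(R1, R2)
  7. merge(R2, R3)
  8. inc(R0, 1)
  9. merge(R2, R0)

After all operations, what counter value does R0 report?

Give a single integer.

Answer: 14

Derivation:
Op 1: merge R2<->R1 -> R2=(0,0,0,0) R1=(0,0,0,0)
Op 2: inc R2 by 4 -> R2=(0,0,4,0) value=4
Op 3: inc R0 by 5 -> R0=(5,0,0,0) value=5
Op 4: inc R3 by 2 -> R3=(0,0,0,2) value=2
Op 5: inc R1 by 2 -> R1=(0,2,0,0) value=2
Op 6: merge R1<->R2 -> R1=(0,2,4,0) R2=(0,2,4,0)
Op 7: merge R2<->R3 -> R2=(0,2,4,2) R3=(0,2,4,2)
Op 8: inc R0 by 1 -> R0=(6,0,0,0) value=6
Op 9: merge R2<->R0 -> R2=(6,2,4,2) R0=(6,2,4,2)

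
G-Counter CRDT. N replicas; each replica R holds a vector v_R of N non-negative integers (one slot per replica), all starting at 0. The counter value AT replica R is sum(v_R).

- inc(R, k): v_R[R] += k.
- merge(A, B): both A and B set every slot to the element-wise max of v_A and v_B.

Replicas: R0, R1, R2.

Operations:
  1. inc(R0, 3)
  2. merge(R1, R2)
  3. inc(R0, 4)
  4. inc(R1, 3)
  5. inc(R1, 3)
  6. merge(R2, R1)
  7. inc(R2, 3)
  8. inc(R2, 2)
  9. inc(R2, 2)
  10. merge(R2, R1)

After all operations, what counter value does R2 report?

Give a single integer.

Answer: 13

Derivation:
Op 1: inc R0 by 3 -> R0=(3,0,0) value=3
Op 2: merge R1<->R2 -> R1=(0,0,0) R2=(0,0,0)
Op 3: inc R0 by 4 -> R0=(7,0,0) value=7
Op 4: inc R1 by 3 -> R1=(0,3,0) value=3
Op 5: inc R1 by 3 -> R1=(0,6,0) value=6
Op 6: merge R2<->R1 -> R2=(0,6,0) R1=(0,6,0)
Op 7: inc R2 by 3 -> R2=(0,6,3) value=9
Op 8: inc R2 by 2 -> R2=(0,6,5) value=11
Op 9: inc R2 by 2 -> R2=(0,6,7) value=13
Op 10: merge R2<->R1 -> R2=(0,6,7) R1=(0,6,7)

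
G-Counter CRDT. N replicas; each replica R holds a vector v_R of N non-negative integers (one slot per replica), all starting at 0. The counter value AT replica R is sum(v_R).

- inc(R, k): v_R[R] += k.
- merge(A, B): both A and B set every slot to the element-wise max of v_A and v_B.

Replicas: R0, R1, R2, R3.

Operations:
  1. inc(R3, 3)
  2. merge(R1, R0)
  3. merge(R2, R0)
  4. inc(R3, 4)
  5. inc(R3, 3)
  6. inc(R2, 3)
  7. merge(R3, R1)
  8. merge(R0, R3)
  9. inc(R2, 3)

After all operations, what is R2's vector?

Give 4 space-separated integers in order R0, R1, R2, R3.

Op 1: inc R3 by 3 -> R3=(0,0,0,3) value=3
Op 2: merge R1<->R0 -> R1=(0,0,0,0) R0=(0,0,0,0)
Op 3: merge R2<->R0 -> R2=(0,0,0,0) R0=(0,0,0,0)
Op 4: inc R3 by 4 -> R3=(0,0,0,7) value=7
Op 5: inc R3 by 3 -> R3=(0,0,0,10) value=10
Op 6: inc R2 by 3 -> R2=(0,0,3,0) value=3
Op 7: merge R3<->R1 -> R3=(0,0,0,10) R1=(0,0,0,10)
Op 8: merge R0<->R3 -> R0=(0,0,0,10) R3=(0,0,0,10)
Op 9: inc R2 by 3 -> R2=(0,0,6,0) value=6

Answer: 0 0 6 0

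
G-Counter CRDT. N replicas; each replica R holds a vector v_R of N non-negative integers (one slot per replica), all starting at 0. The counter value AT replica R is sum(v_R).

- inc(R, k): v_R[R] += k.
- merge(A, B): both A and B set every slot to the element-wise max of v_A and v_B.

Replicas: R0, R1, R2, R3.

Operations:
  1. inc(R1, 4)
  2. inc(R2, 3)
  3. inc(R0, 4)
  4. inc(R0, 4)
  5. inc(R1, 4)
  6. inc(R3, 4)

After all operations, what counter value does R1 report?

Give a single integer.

Op 1: inc R1 by 4 -> R1=(0,4,0,0) value=4
Op 2: inc R2 by 3 -> R2=(0,0,3,0) value=3
Op 3: inc R0 by 4 -> R0=(4,0,0,0) value=4
Op 4: inc R0 by 4 -> R0=(8,0,0,0) value=8
Op 5: inc R1 by 4 -> R1=(0,8,0,0) value=8
Op 6: inc R3 by 4 -> R3=(0,0,0,4) value=4

Answer: 8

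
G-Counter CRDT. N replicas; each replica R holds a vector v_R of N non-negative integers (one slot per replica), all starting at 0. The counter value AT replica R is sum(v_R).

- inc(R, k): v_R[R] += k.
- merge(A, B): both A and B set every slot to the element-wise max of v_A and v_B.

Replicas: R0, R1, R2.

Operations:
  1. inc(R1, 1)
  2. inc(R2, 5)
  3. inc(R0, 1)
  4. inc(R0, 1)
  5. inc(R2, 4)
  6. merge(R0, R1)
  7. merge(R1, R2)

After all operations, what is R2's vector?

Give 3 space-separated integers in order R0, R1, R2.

Op 1: inc R1 by 1 -> R1=(0,1,0) value=1
Op 2: inc R2 by 5 -> R2=(0,0,5) value=5
Op 3: inc R0 by 1 -> R0=(1,0,0) value=1
Op 4: inc R0 by 1 -> R0=(2,0,0) value=2
Op 5: inc R2 by 4 -> R2=(0,0,9) value=9
Op 6: merge R0<->R1 -> R0=(2,1,0) R1=(2,1,0)
Op 7: merge R1<->R2 -> R1=(2,1,9) R2=(2,1,9)

Answer: 2 1 9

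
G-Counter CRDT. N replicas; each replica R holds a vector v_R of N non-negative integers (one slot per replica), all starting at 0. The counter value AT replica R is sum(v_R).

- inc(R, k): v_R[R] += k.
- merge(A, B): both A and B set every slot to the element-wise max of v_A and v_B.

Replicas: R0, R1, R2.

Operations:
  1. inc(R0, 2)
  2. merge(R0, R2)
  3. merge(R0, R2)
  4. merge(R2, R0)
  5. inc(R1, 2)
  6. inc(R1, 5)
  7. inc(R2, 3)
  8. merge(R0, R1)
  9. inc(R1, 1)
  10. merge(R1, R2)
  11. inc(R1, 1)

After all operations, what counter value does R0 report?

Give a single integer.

Op 1: inc R0 by 2 -> R0=(2,0,0) value=2
Op 2: merge R0<->R2 -> R0=(2,0,0) R2=(2,0,0)
Op 3: merge R0<->R2 -> R0=(2,0,0) R2=(2,0,0)
Op 4: merge R2<->R0 -> R2=(2,0,0) R0=(2,0,0)
Op 5: inc R1 by 2 -> R1=(0,2,0) value=2
Op 6: inc R1 by 5 -> R1=(0,7,0) value=7
Op 7: inc R2 by 3 -> R2=(2,0,3) value=5
Op 8: merge R0<->R1 -> R0=(2,7,0) R1=(2,7,0)
Op 9: inc R1 by 1 -> R1=(2,8,0) value=10
Op 10: merge R1<->R2 -> R1=(2,8,3) R2=(2,8,3)
Op 11: inc R1 by 1 -> R1=(2,9,3) value=14

Answer: 9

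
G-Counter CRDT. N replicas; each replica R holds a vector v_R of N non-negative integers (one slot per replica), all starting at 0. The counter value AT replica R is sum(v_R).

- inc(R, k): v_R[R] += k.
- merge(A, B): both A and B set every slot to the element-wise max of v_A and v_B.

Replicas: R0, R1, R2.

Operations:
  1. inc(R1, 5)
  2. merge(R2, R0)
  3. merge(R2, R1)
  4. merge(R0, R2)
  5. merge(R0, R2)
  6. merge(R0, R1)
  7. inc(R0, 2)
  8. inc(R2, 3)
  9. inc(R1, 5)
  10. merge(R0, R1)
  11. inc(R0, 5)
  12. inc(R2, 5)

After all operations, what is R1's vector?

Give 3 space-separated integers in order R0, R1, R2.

Op 1: inc R1 by 5 -> R1=(0,5,0) value=5
Op 2: merge R2<->R0 -> R2=(0,0,0) R0=(0,0,0)
Op 3: merge R2<->R1 -> R2=(0,5,0) R1=(0,5,0)
Op 4: merge R0<->R2 -> R0=(0,5,0) R2=(0,5,0)
Op 5: merge R0<->R2 -> R0=(0,5,0) R2=(0,5,0)
Op 6: merge R0<->R1 -> R0=(0,5,0) R1=(0,5,0)
Op 7: inc R0 by 2 -> R0=(2,5,0) value=7
Op 8: inc R2 by 3 -> R2=(0,5,3) value=8
Op 9: inc R1 by 5 -> R1=(0,10,0) value=10
Op 10: merge R0<->R1 -> R0=(2,10,0) R1=(2,10,0)
Op 11: inc R0 by 5 -> R0=(7,10,0) value=17
Op 12: inc R2 by 5 -> R2=(0,5,8) value=13

Answer: 2 10 0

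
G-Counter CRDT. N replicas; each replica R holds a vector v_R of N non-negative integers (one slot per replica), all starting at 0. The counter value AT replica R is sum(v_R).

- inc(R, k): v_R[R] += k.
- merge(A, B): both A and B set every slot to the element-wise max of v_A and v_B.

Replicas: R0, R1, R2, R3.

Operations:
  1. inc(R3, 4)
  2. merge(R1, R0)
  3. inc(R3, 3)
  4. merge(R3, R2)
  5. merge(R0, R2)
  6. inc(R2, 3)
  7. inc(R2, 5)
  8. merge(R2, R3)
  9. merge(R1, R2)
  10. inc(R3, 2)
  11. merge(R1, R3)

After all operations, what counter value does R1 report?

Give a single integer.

Op 1: inc R3 by 4 -> R3=(0,0,0,4) value=4
Op 2: merge R1<->R0 -> R1=(0,0,0,0) R0=(0,0,0,0)
Op 3: inc R3 by 3 -> R3=(0,0,0,7) value=7
Op 4: merge R3<->R2 -> R3=(0,0,0,7) R2=(0,0,0,7)
Op 5: merge R0<->R2 -> R0=(0,0,0,7) R2=(0,0,0,7)
Op 6: inc R2 by 3 -> R2=(0,0,3,7) value=10
Op 7: inc R2 by 5 -> R2=(0,0,8,7) value=15
Op 8: merge R2<->R3 -> R2=(0,0,8,7) R3=(0,0,8,7)
Op 9: merge R1<->R2 -> R1=(0,0,8,7) R2=(0,0,8,7)
Op 10: inc R3 by 2 -> R3=(0,0,8,9) value=17
Op 11: merge R1<->R3 -> R1=(0,0,8,9) R3=(0,0,8,9)

Answer: 17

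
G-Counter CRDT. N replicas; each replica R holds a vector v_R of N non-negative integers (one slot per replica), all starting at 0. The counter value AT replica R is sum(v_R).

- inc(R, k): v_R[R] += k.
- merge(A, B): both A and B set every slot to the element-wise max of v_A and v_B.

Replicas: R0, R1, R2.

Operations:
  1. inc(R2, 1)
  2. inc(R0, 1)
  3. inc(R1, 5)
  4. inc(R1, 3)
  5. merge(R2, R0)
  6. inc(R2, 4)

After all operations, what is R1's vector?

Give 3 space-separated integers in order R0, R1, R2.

Op 1: inc R2 by 1 -> R2=(0,0,1) value=1
Op 2: inc R0 by 1 -> R0=(1,0,0) value=1
Op 3: inc R1 by 5 -> R1=(0,5,0) value=5
Op 4: inc R1 by 3 -> R1=(0,8,0) value=8
Op 5: merge R2<->R0 -> R2=(1,0,1) R0=(1,0,1)
Op 6: inc R2 by 4 -> R2=(1,0,5) value=6

Answer: 0 8 0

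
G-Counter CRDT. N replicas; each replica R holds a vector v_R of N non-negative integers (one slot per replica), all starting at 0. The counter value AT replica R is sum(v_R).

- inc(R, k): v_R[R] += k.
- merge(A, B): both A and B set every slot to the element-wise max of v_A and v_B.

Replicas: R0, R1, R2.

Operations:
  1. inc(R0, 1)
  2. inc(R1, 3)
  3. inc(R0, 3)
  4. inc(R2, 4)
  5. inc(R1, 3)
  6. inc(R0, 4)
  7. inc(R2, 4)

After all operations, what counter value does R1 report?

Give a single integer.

Op 1: inc R0 by 1 -> R0=(1,0,0) value=1
Op 2: inc R1 by 3 -> R1=(0,3,0) value=3
Op 3: inc R0 by 3 -> R0=(4,0,0) value=4
Op 4: inc R2 by 4 -> R2=(0,0,4) value=4
Op 5: inc R1 by 3 -> R1=(0,6,0) value=6
Op 6: inc R0 by 4 -> R0=(8,0,0) value=8
Op 7: inc R2 by 4 -> R2=(0,0,8) value=8

Answer: 6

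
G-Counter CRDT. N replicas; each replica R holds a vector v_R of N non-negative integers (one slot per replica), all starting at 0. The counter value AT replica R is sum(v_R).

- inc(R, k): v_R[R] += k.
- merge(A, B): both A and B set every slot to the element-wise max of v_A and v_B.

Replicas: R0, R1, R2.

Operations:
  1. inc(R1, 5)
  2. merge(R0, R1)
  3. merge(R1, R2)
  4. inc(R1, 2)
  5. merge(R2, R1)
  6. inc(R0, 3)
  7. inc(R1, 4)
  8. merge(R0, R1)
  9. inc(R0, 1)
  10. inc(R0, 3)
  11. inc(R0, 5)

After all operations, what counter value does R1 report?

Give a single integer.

Op 1: inc R1 by 5 -> R1=(0,5,0) value=5
Op 2: merge R0<->R1 -> R0=(0,5,0) R1=(0,5,0)
Op 3: merge R1<->R2 -> R1=(0,5,0) R2=(0,5,0)
Op 4: inc R1 by 2 -> R1=(0,7,0) value=7
Op 5: merge R2<->R1 -> R2=(0,7,0) R1=(0,7,0)
Op 6: inc R0 by 3 -> R0=(3,5,0) value=8
Op 7: inc R1 by 4 -> R1=(0,11,0) value=11
Op 8: merge R0<->R1 -> R0=(3,11,0) R1=(3,11,0)
Op 9: inc R0 by 1 -> R0=(4,11,0) value=15
Op 10: inc R0 by 3 -> R0=(7,11,0) value=18
Op 11: inc R0 by 5 -> R0=(12,11,0) value=23

Answer: 14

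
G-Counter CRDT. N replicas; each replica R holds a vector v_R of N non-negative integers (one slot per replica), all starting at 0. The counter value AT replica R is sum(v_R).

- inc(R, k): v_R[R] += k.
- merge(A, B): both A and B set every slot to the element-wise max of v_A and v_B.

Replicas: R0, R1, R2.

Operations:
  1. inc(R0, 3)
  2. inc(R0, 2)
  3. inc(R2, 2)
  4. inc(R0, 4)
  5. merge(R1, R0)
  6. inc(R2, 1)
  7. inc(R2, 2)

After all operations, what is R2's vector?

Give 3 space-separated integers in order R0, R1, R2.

Answer: 0 0 5

Derivation:
Op 1: inc R0 by 3 -> R0=(3,0,0) value=3
Op 2: inc R0 by 2 -> R0=(5,0,0) value=5
Op 3: inc R2 by 2 -> R2=(0,0,2) value=2
Op 4: inc R0 by 4 -> R0=(9,0,0) value=9
Op 5: merge R1<->R0 -> R1=(9,0,0) R0=(9,0,0)
Op 6: inc R2 by 1 -> R2=(0,0,3) value=3
Op 7: inc R2 by 2 -> R2=(0,0,5) value=5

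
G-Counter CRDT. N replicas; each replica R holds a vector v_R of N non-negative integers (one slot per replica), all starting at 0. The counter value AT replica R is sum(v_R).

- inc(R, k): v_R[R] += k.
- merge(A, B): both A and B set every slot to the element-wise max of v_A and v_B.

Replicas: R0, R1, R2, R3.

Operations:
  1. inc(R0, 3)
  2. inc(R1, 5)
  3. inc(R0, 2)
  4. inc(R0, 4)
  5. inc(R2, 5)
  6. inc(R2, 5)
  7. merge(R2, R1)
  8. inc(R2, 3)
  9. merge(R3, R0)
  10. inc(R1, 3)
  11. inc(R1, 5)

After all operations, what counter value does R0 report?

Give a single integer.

Op 1: inc R0 by 3 -> R0=(3,0,0,0) value=3
Op 2: inc R1 by 5 -> R1=(0,5,0,0) value=5
Op 3: inc R0 by 2 -> R0=(5,0,0,0) value=5
Op 4: inc R0 by 4 -> R0=(9,0,0,0) value=9
Op 5: inc R2 by 5 -> R2=(0,0,5,0) value=5
Op 6: inc R2 by 5 -> R2=(0,0,10,0) value=10
Op 7: merge R2<->R1 -> R2=(0,5,10,0) R1=(0,5,10,0)
Op 8: inc R2 by 3 -> R2=(0,5,13,0) value=18
Op 9: merge R3<->R0 -> R3=(9,0,0,0) R0=(9,0,0,0)
Op 10: inc R1 by 3 -> R1=(0,8,10,0) value=18
Op 11: inc R1 by 5 -> R1=(0,13,10,0) value=23

Answer: 9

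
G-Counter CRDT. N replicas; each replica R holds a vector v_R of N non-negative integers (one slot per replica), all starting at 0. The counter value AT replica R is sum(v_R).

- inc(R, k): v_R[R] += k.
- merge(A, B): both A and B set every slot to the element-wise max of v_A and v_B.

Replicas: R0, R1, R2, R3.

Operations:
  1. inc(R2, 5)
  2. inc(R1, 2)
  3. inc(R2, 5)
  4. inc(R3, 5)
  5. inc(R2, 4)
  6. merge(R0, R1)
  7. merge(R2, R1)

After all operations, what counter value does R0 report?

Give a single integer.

Answer: 2

Derivation:
Op 1: inc R2 by 5 -> R2=(0,0,5,0) value=5
Op 2: inc R1 by 2 -> R1=(0,2,0,0) value=2
Op 3: inc R2 by 5 -> R2=(0,0,10,0) value=10
Op 4: inc R3 by 5 -> R3=(0,0,0,5) value=5
Op 5: inc R2 by 4 -> R2=(0,0,14,0) value=14
Op 6: merge R0<->R1 -> R0=(0,2,0,0) R1=(0,2,0,0)
Op 7: merge R2<->R1 -> R2=(0,2,14,0) R1=(0,2,14,0)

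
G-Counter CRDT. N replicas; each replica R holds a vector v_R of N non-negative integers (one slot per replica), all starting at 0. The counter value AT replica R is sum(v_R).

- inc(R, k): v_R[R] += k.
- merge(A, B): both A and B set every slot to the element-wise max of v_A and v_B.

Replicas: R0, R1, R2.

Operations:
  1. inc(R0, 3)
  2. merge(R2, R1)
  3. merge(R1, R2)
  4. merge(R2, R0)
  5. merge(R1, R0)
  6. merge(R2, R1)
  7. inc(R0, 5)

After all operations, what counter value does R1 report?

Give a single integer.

Answer: 3

Derivation:
Op 1: inc R0 by 3 -> R0=(3,0,0) value=3
Op 2: merge R2<->R1 -> R2=(0,0,0) R1=(0,0,0)
Op 3: merge R1<->R2 -> R1=(0,0,0) R2=(0,0,0)
Op 4: merge R2<->R0 -> R2=(3,0,0) R0=(3,0,0)
Op 5: merge R1<->R0 -> R1=(3,0,0) R0=(3,0,0)
Op 6: merge R2<->R1 -> R2=(3,0,0) R1=(3,0,0)
Op 7: inc R0 by 5 -> R0=(8,0,0) value=8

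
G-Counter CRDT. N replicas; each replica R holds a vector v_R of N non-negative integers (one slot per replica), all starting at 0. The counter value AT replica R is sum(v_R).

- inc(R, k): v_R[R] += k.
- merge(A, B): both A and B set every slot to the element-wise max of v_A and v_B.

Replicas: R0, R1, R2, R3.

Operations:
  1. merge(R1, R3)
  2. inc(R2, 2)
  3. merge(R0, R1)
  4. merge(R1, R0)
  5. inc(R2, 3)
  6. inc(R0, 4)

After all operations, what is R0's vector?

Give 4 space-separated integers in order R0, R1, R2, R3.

Op 1: merge R1<->R3 -> R1=(0,0,0,0) R3=(0,0,0,0)
Op 2: inc R2 by 2 -> R2=(0,0,2,0) value=2
Op 3: merge R0<->R1 -> R0=(0,0,0,0) R1=(0,0,0,0)
Op 4: merge R1<->R0 -> R1=(0,0,0,0) R0=(0,0,0,0)
Op 5: inc R2 by 3 -> R2=(0,0,5,0) value=5
Op 6: inc R0 by 4 -> R0=(4,0,0,0) value=4

Answer: 4 0 0 0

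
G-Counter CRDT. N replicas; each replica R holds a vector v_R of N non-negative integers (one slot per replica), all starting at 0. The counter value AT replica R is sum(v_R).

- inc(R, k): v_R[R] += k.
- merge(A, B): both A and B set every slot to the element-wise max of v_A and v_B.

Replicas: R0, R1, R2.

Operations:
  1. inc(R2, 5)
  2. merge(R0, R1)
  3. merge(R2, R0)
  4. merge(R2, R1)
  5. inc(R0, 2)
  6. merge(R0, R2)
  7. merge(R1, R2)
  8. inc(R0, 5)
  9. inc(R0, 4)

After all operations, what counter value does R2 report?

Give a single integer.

Answer: 7

Derivation:
Op 1: inc R2 by 5 -> R2=(0,0,5) value=5
Op 2: merge R0<->R1 -> R0=(0,0,0) R1=(0,0,0)
Op 3: merge R2<->R0 -> R2=(0,0,5) R0=(0,0,5)
Op 4: merge R2<->R1 -> R2=(0,0,5) R1=(0,0,5)
Op 5: inc R0 by 2 -> R0=(2,0,5) value=7
Op 6: merge R0<->R2 -> R0=(2,0,5) R2=(2,0,5)
Op 7: merge R1<->R2 -> R1=(2,0,5) R2=(2,0,5)
Op 8: inc R0 by 5 -> R0=(7,0,5) value=12
Op 9: inc R0 by 4 -> R0=(11,0,5) value=16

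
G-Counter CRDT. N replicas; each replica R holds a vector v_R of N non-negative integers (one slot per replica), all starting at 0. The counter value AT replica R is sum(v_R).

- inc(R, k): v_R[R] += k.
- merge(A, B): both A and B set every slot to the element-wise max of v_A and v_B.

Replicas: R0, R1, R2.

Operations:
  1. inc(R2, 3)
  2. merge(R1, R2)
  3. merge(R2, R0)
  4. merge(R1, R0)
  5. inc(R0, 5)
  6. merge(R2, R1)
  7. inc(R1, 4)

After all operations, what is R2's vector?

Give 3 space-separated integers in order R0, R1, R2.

Op 1: inc R2 by 3 -> R2=(0,0,3) value=3
Op 2: merge R1<->R2 -> R1=(0,0,3) R2=(0,0,3)
Op 3: merge R2<->R0 -> R2=(0,0,3) R0=(0,0,3)
Op 4: merge R1<->R0 -> R1=(0,0,3) R0=(0,0,3)
Op 5: inc R0 by 5 -> R0=(5,0,3) value=8
Op 6: merge R2<->R1 -> R2=(0,0,3) R1=(0,0,3)
Op 7: inc R1 by 4 -> R1=(0,4,3) value=7

Answer: 0 0 3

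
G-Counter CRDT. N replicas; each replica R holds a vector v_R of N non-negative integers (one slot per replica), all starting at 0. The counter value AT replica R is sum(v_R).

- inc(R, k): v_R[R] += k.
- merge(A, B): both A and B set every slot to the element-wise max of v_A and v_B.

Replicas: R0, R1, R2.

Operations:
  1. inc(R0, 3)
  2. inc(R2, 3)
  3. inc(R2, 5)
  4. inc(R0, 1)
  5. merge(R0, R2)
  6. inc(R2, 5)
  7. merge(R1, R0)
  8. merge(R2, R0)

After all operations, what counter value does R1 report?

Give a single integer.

Op 1: inc R0 by 3 -> R0=(3,0,0) value=3
Op 2: inc R2 by 3 -> R2=(0,0,3) value=3
Op 3: inc R2 by 5 -> R2=(0,0,8) value=8
Op 4: inc R0 by 1 -> R0=(4,0,0) value=4
Op 5: merge R0<->R2 -> R0=(4,0,8) R2=(4,0,8)
Op 6: inc R2 by 5 -> R2=(4,0,13) value=17
Op 7: merge R1<->R0 -> R1=(4,0,8) R0=(4,0,8)
Op 8: merge R2<->R0 -> R2=(4,0,13) R0=(4,0,13)

Answer: 12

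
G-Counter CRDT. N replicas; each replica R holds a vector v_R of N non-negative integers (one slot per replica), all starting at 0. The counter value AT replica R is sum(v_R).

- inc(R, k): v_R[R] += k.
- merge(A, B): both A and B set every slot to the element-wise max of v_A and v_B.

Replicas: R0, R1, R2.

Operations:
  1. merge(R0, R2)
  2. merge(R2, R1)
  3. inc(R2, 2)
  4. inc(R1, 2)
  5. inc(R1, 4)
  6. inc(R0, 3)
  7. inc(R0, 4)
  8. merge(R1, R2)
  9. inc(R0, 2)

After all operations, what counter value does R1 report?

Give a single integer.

Answer: 8

Derivation:
Op 1: merge R0<->R2 -> R0=(0,0,0) R2=(0,0,0)
Op 2: merge R2<->R1 -> R2=(0,0,0) R1=(0,0,0)
Op 3: inc R2 by 2 -> R2=(0,0,2) value=2
Op 4: inc R1 by 2 -> R1=(0,2,0) value=2
Op 5: inc R1 by 4 -> R1=(0,6,0) value=6
Op 6: inc R0 by 3 -> R0=(3,0,0) value=3
Op 7: inc R0 by 4 -> R0=(7,0,0) value=7
Op 8: merge R1<->R2 -> R1=(0,6,2) R2=(0,6,2)
Op 9: inc R0 by 2 -> R0=(9,0,0) value=9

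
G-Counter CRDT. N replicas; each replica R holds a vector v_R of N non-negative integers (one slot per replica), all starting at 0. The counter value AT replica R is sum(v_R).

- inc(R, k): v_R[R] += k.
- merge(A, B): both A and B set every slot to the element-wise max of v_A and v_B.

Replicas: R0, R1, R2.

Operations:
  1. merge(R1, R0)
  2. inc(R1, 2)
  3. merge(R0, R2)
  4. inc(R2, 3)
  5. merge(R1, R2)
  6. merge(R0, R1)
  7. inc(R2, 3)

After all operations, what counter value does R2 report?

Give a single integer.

Answer: 8

Derivation:
Op 1: merge R1<->R0 -> R1=(0,0,0) R0=(0,0,0)
Op 2: inc R1 by 2 -> R1=(0,2,0) value=2
Op 3: merge R0<->R2 -> R0=(0,0,0) R2=(0,0,0)
Op 4: inc R2 by 3 -> R2=(0,0,3) value=3
Op 5: merge R1<->R2 -> R1=(0,2,3) R2=(0,2,3)
Op 6: merge R0<->R1 -> R0=(0,2,3) R1=(0,2,3)
Op 7: inc R2 by 3 -> R2=(0,2,6) value=8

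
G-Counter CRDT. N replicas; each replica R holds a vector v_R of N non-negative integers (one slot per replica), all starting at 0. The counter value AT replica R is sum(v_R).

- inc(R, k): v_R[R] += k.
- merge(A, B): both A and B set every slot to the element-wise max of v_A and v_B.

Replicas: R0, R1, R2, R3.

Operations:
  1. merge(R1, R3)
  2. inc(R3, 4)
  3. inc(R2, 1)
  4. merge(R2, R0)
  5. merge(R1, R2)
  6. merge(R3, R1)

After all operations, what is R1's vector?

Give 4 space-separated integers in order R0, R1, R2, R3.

Answer: 0 0 1 4

Derivation:
Op 1: merge R1<->R3 -> R1=(0,0,0,0) R3=(0,0,0,0)
Op 2: inc R3 by 4 -> R3=(0,0,0,4) value=4
Op 3: inc R2 by 1 -> R2=(0,0,1,0) value=1
Op 4: merge R2<->R0 -> R2=(0,0,1,0) R0=(0,0,1,0)
Op 5: merge R1<->R2 -> R1=(0,0,1,0) R2=(0,0,1,0)
Op 6: merge R3<->R1 -> R3=(0,0,1,4) R1=(0,0,1,4)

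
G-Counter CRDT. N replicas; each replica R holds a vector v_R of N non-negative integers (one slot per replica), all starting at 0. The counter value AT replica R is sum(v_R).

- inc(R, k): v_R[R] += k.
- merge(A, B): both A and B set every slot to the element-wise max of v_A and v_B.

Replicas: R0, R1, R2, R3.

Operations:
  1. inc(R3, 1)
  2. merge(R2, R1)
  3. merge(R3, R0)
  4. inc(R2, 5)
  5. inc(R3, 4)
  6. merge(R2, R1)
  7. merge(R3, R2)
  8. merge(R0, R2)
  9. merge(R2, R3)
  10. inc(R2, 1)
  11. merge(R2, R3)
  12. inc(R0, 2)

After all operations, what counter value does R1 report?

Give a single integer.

Op 1: inc R3 by 1 -> R3=(0,0,0,1) value=1
Op 2: merge R2<->R1 -> R2=(0,0,0,0) R1=(0,0,0,0)
Op 3: merge R3<->R0 -> R3=(0,0,0,1) R0=(0,0,0,1)
Op 4: inc R2 by 5 -> R2=(0,0,5,0) value=5
Op 5: inc R3 by 4 -> R3=(0,0,0,5) value=5
Op 6: merge R2<->R1 -> R2=(0,0,5,0) R1=(0,0,5,0)
Op 7: merge R3<->R2 -> R3=(0,0,5,5) R2=(0,0,5,5)
Op 8: merge R0<->R2 -> R0=(0,0,5,5) R2=(0,0,5,5)
Op 9: merge R2<->R3 -> R2=(0,0,5,5) R3=(0,0,5,5)
Op 10: inc R2 by 1 -> R2=(0,0,6,5) value=11
Op 11: merge R2<->R3 -> R2=(0,0,6,5) R3=(0,0,6,5)
Op 12: inc R0 by 2 -> R0=(2,0,5,5) value=12

Answer: 5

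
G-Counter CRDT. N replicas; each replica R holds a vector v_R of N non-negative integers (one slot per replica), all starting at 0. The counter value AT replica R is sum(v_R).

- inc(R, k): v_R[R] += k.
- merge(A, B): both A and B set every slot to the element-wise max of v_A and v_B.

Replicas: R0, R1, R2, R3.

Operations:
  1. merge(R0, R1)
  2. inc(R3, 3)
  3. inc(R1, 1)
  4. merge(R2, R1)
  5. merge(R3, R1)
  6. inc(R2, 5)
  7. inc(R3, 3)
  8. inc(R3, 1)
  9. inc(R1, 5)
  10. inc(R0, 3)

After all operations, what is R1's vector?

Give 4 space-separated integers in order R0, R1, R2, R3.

Answer: 0 6 0 3

Derivation:
Op 1: merge R0<->R1 -> R0=(0,0,0,0) R1=(0,0,0,0)
Op 2: inc R3 by 3 -> R3=(0,0,0,3) value=3
Op 3: inc R1 by 1 -> R1=(0,1,0,0) value=1
Op 4: merge R2<->R1 -> R2=(0,1,0,0) R1=(0,1,0,0)
Op 5: merge R3<->R1 -> R3=(0,1,0,3) R1=(0,1,0,3)
Op 6: inc R2 by 5 -> R2=(0,1,5,0) value=6
Op 7: inc R3 by 3 -> R3=(0,1,0,6) value=7
Op 8: inc R3 by 1 -> R3=(0,1,0,7) value=8
Op 9: inc R1 by 5 -> R1=(0,6,0,3) value=9
Op 10: inc R0 by 3 -> R0=(3,0,0,0) value=3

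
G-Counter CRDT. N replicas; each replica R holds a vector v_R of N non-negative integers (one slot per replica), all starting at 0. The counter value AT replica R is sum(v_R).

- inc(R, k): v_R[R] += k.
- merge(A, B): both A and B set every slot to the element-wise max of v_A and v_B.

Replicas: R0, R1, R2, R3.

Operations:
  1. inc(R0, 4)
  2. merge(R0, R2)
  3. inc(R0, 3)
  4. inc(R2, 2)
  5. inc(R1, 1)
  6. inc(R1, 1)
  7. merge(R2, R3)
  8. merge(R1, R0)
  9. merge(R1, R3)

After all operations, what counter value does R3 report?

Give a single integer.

Op 1: inc R0 by 4 -> R0=(4,0,0,0) value=4
Op 2: merge R0<->R2 -> R0=(4,0,0,0) R2=(4,0,0,0)
Op 3: inc R0 by 3 -> R0=(7,0,0,0) value=7
Op 4: inc R2 by 2 -> R2=(4,0,2,0) value=6
Op 5: inc R1 by 1 -> R1=(0,1,0,0) value=1
Op 6: inc R1 by 1 -> R1=(0,2,0,0) value=2
Op 7: merge R2<->R3 -> R2=(4,0,2,0) R3=(4,0,2,0)
Op 8: merge R1<->R0 -> R1=(7,2,0,0) R0=(7,2,0,0)
Op 9: merge R1<->R3 -> R1=(7,2,2,0) R3=(7,2,2,0)

Answer: 11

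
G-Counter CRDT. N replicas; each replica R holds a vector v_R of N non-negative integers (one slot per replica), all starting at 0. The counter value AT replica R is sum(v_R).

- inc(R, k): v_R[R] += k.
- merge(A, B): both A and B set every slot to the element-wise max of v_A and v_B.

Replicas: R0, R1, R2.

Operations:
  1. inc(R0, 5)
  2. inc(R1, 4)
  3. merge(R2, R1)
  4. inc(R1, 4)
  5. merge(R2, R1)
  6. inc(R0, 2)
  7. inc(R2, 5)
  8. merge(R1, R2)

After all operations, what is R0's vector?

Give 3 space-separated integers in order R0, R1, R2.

Answer: 7 0 0

Derivation:
Op 1: inc R0 by 5 -> R0=(5,0,0) value=5
Op 2: inc R1 by 4 -> R1=(0,4,0) value=4
Op 3: merge R2<->R1 -> R2=(0,4,0) R1=(0,4,0)
Op 4: inc R1 by 4 -> R1=(0,8,0) value=8
Op 5: merge R2<->R1 -> R2=(0,8,0) R1=(0,8,0)
Op 6: inc R0 by 2 -> R0=(7,0,0) value=7
Op 7: inc R2 by 5 -> R2=(0,8,5) value=13
Op 8: merge R1<->R2 -> R1=(0,8,5) R2=(0,8,5)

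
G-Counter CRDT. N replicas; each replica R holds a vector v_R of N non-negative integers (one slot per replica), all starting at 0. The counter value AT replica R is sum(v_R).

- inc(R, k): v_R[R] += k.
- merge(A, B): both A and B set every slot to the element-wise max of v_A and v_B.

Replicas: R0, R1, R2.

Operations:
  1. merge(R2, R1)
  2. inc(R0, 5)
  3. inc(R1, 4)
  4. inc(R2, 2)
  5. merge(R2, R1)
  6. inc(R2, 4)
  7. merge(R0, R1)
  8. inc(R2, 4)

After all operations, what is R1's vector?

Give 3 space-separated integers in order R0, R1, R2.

Answer: 5 4 2

Derivation:
Op 1: merge R2<->R1 -> R2=(0,0,0) R1=(0,0,0)
Op 2: inc R0 by 5 -> R0=(5,0,0) value=5
Op 3: inc R1 by 4 -> R1=(0,4,0) value=4
Op 4: inc R2 by 2 -> R2=(0,0,2) value=2
Op 5: merge R2<->R1 -> R2=(0,4,2) R1=(0,4,2)
Op 6: inc R2 by 4 -> R2=(0,4,6) value=10
Op 7: merge R0<->R1 -> R0=(5,4,2) R1=(5,4,2)
Op 8: inc R2 by 4 -> R2=(0,4,10) value=14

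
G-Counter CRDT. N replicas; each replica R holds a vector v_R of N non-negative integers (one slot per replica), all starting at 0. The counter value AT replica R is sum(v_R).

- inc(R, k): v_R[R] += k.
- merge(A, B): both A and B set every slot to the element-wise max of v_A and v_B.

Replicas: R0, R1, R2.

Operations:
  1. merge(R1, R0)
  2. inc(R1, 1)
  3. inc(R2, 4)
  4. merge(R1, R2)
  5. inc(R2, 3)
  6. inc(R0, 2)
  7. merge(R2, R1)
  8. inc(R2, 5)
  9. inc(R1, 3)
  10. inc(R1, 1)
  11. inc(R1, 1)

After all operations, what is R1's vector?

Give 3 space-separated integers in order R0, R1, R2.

Op 1: merge R1<->R0 -> R1=(0,0,0) R0=(0,0,0)
Op 2: inc R1 by 1 -> R1=(0,1,0) value=1
Op 3: inc R2 by 4 -> R2=(0,0,4) value=4
Op 4: merge R1<->R2 -> R1=(0,1,4) R2=(0,1,4)
Op 5: inc R2 by 3 -> R2=(0,1,7) value=8
Op 6: inc R0 by 2 -> R0=(2,0,0) value=2
Op 7: merge R2<->R1 -> R2=(0,1,7) R1=(0,1,7)
Op 8: inc R2 by 5 -> R2=(0,1,12) value=13
Op 9: inc R1 by 3 -> R1=(0,4,7) value=11
Op 10: inc R1 by 1 -> R1=(0,5,7) value=12
Op 11: inc R1 by 1 -> R1=(0,6,7) value=13

Answer: 0 6 7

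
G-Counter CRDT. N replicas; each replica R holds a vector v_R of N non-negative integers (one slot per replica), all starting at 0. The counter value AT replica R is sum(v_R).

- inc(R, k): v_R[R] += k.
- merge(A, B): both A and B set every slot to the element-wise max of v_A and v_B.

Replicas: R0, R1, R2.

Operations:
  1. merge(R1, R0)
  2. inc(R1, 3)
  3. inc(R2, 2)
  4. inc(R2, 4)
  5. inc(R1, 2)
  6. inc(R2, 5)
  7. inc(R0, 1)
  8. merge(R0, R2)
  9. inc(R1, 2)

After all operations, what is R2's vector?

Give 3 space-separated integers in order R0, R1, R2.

Answer: 1 0 11

Derivation:
Op 1: merge R1<->R0 -> R1=(0,0,0) R0=(0,0,0)
Op 2: inc R1 by 3 -> R1=(0,3,0) value=3
Op 3: inc R2 by 2 -> R2=(0,0,2) value=2
Op 4: inc R2 by 4 -> R2=(0,0,6) value=6
Op 5: inc R1 by 2 -> R1=(0,5,0) value=5
Op 6: inc R2 by 5 -> R2=(0,0,11) value=11
Op 7: inc R0 by 1 -> R0=(1,0,0) value=1
Op 8: merge R0<->R2 -> R0=(1,0,11) R2=(1,0,11)
Op 9: inc R1 by 2 -> R1=(0,7,0) value=7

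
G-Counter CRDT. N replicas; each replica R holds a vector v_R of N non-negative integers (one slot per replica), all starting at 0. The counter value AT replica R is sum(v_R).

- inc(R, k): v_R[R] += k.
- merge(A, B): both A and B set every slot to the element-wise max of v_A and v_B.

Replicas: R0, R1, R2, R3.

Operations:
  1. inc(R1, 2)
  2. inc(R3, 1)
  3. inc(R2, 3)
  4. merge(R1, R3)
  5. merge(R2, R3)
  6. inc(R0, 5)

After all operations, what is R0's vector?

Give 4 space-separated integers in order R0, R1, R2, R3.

Op 1: inc R1 by 2 -> R1=(0,2,0,0) value=2
Op 2: inc R3 by 1 -> R3=(0,0,0,1) value=1
Op 3: inc R2 by 3 -> R2=(0,0,3,0) value=3
Op 4: merge R1<->R3 -> R1=(0,2,0,1) R3=(0,2,0,1)
Op 5: merge R2<->R3 -> R2=(0,2,3,1) R3=(0,2,3,1)
Op 6: inc R0 by 5 -> R0=(5,0,0,0) value=5

Answer: 5 0 0 0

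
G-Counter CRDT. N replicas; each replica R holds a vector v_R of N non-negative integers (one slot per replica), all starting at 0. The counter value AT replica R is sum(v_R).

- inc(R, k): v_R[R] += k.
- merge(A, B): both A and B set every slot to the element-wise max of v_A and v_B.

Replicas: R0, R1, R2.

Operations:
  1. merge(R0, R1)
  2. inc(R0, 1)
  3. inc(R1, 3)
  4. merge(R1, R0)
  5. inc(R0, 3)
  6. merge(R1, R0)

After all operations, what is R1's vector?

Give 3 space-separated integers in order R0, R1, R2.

Op 1: merge R0<->R1 -> R0=(0,0,0) R1=(0,0,0)
Op 2: inc R0 by 1 -> R0=(1,0,0) value=1
Op 3: inc R1 by 3 -> R1=(0,3,0) value=3
Op 4: merge R1<->R0 -> R1=(1,3,0) R0=(1,3,0)
Op 5: inc R0 by 3 -> R0=(4,3,0) value=7
Op 6: merge R1<->R0 -> R1=(4,3,0) R0=(4,3,0)

Answer: 4 3 0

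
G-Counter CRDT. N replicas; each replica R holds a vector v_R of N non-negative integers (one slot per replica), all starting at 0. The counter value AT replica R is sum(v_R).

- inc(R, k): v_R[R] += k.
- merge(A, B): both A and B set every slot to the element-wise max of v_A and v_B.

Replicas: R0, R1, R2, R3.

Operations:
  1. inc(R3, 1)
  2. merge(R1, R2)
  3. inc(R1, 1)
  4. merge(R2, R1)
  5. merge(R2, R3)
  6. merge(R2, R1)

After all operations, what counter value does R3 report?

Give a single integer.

Op 1: inc R3 by 1 -> R3=(0,0,0,1) value=1
Op 2: merge R1<->R2 -> R1=(0,0,0,0) R2=(0,0,0,0)
Op 3: inc R1 by 1 -> R1=(0,1,0,0) value=1
Op 4: merge R2<->R1 -> R2=(0,1,0,0) R1=(0,1,0,0)
Op 5: merge R2<->R3 -> R2=(0,1,0,1) R3=(0,1,0,1)
Op 6: merge R2<->R1 -> R2=(0,1,0,1) R1=(0,1,0,1)

Answer: 2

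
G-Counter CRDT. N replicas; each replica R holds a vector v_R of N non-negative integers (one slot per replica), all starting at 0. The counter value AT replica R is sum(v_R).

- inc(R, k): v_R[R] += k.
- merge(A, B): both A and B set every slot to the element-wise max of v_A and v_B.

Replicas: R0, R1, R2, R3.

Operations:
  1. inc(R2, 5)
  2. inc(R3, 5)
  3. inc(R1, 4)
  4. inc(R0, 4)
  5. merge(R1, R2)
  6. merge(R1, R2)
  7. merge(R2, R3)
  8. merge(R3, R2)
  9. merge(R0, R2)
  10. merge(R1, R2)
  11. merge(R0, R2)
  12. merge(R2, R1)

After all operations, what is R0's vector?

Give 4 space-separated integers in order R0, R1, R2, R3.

Answer: 4 4 5 5

Derivation:
Op 1: inc R2 by 5 -> R2=(0,0,5,0) value=5
Op 2: inc R3 by 5 -> R3=(0,0,0,5) value=5
Op 3: inc R1 by 4 -> R1=(0,4,0,0) value=4
Op 4: inc R0 by 4 -> R0=(4,0,0,0) value=4
Op 5: merge R1<->R2 -> R1=(0,4,5,0) R2=(0,4,5,0)
Op 6: merge R1<->R2 -> R1=(0,4,5,0) R2=(0,4,5,0)
Op 7: merge R2<->R3 -> R2=(0,4,5,5) R3=(0,4,5,5)
Op 8: merge R3<->R2 -> R3=(0,4,5,5) R2=(0,4,5,5)
Op 9: merge R0<->R2 -> R0=(4,4,5,5) R2=(4,4,5,5)
Op 10: merge R1<->R2 -> R1=(4,4,5,5) R2=(4,4,5,5)
Op 11: merge R0<->R2 -> R0=(4,4,5,5) R2=(4,4,5,5)
Op 12: merge R2<->R1 -> R2=(4,4,5,5) R1=(4,4,5,5)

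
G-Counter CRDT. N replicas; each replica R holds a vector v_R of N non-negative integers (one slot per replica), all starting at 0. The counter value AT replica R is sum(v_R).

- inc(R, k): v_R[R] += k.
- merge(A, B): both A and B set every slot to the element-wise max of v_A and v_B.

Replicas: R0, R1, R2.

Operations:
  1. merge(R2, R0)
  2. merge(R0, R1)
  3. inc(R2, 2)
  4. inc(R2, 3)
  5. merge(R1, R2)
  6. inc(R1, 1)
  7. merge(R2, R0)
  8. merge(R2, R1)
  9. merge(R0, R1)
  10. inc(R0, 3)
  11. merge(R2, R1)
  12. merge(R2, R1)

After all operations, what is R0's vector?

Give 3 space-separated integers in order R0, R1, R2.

Op 1: merge R2<->R0 -> R2=(0,0,0) R0=(0,0,0)
Op 2: merge R0<->R1 -> R0=(0,0,0) R1=(0,0,0)
Op 3: inc R2 by 2 -> R2=(0,0,2) value=2
Op 4: inc R2 by 3 -> R2=(0,0,5) value=5
Op 5: merge R1<->R2 -> R1=(0,0,5) R2=(0,0,5)
Op 6: inc R1 by 1 -> R1=(0,1,5) value=6
Op 7: merge R2<->R0 -> R2=(0,0,5) R0=(0,0,5)
Op 8: merge R2<->R1 -> R2=(0,1,5) R1=(0,1,5)
Op 9: merge R0<->R1 -> R0=(0,1,5) R1=(0,1,5)
Op 10: inc R0 by 3 -> R0=(3,1,5) value=9
Op 11: merge R2<->R1 -> R2=(0,1,5) R1=(0,1,5)
Op 12: merge R2<->R1 -> R2=(0,1,5) R1=(0,1,5)

Answer: 3 1 5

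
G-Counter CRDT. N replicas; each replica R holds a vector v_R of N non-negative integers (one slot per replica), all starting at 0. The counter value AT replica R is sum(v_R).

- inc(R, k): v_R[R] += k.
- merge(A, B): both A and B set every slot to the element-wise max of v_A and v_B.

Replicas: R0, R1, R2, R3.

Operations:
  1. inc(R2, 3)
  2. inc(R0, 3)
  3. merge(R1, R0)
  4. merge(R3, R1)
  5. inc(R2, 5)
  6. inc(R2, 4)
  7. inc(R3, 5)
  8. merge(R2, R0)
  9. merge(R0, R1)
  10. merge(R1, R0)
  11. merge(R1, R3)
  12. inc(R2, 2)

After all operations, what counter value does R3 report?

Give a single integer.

Answer: 20

Derivation:
Op 1: inc R2 by 3 -> R2=(0,0,3,0) value=3
Op 2: inc R0 by 3 -> R0=(3,0,0,0) value=3
Op 3: merge R1<->R0 -> R1=(3,0,0,0) R0=(3,0,0,0)
Op 4: merge R3<->R1 -> R3=(3,0,0,0) R1=(3,0,0,0)
Op 5: inc R2 by 5 -> R2=(0,0,8,0) value=8
Op 6: inc R2 by 4 -> R2=(0,0,12,0) value=12
Op 7: inc R3 by 5 -> R3=(3,0,0,5) value=8
Op 8: merge R2<->R0 -> R2=(3,0,12,0) R0=(3,0,12,0)
Op 9: merge R0<->R1 -> R0=(3,0,12,0) R1=(3,0,12,0)
Op 10: merge R1<->R0 -> R1=(3,0,12,0) R0=(3,0,12,0)
Op 11: merge R1<->R3 -> R1=(3,0,12,5) R3=(3,0,12,5)
Op 12: inc R2 by 2 -> R2=(3,0,14,0) value=17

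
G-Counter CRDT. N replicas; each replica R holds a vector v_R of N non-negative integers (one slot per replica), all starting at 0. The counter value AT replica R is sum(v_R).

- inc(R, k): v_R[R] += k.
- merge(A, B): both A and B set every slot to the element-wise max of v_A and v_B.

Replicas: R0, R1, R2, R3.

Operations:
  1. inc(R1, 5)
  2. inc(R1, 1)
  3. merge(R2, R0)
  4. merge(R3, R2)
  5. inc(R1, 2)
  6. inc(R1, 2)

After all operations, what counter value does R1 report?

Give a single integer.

Op 1: inc R1 by 5 -> R1=(0,5,0,0) value=5
Op 2: inc R1 by 1 -> R1=(0,6,0,0) value=6
Op 3: merge R2<->R0 -> R2=(0,0,0,0) R0=(0,0,0,0)
Op 4: merge R3<->R2 -> R3=(0,0,0,0) R2=(0,0,0,0)
Op 5: inc R1 by 2 -> R1=(0,8,0,0) value=8
Op 6: inc R1 by 2 -> R1=(0,10,0,0) value=10

Answer: 10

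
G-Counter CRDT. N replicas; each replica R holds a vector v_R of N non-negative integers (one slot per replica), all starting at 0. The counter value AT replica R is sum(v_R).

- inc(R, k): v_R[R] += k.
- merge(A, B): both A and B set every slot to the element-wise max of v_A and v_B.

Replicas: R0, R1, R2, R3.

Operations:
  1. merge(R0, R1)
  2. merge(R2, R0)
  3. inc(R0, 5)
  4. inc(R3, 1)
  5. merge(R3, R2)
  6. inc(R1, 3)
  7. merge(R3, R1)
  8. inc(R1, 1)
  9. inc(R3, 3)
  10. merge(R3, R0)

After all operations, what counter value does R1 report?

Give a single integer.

Op 1: merge R0<->R1 -> R0=(0,0,0,0) R1=(0,0,0,0)
Op 2: merge R2<->R0 -> R2=(0,0,0,0) R0=(0,0,0,0)
Op 3: inc R0 by 5 -> R0=(5,0,0,0) value=5
Op 4: inc R3 by 1 -> R3=(0,0,0,1) value=1
Op 5: merge R3<->R2 -> R3=(0,0,0,1) R2=(0,0,0,1)
Op 6: inc R1 by 3 -> R1=(0,3,0,0) value=3
Op 7: merge R3<->R1 -> R3=(0,3,0,1) R1=(0,3,0,1)
Op 8: inc R1 by 1 -> R1=(0,4,0,1) value=5
Op 9: inc R3 by 3 -> R3=(0,3,0,4) value=7
Op 10: merge R3<->R0 -> R3=(5,3,0,4) R0=(5,3,0,4)

Answer: 5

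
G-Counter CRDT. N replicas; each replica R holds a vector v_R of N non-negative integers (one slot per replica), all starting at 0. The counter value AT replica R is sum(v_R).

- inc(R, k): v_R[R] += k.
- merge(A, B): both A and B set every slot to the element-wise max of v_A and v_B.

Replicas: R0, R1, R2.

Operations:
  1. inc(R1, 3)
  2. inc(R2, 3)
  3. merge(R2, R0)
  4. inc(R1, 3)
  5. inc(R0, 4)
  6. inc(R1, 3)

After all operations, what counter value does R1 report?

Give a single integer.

Op 1: inc R1 by 3 -> R1=(0,3,0) value=3
Op 2: inc R2 by 3 -> R2=(0,0,3) value=3
Op 3: merge R2<->R0 -> R2=(0,0,3) R0=(0,0,3)
Op 4: inc R1 by 3 -> R1=(0,6,0) value=6
Op 5: inc R0 by 4 -> R0=(4,0,3) value=7
Op 6: inc R1 by 3 -> R1=(0,9,0) value=9

Answer: 9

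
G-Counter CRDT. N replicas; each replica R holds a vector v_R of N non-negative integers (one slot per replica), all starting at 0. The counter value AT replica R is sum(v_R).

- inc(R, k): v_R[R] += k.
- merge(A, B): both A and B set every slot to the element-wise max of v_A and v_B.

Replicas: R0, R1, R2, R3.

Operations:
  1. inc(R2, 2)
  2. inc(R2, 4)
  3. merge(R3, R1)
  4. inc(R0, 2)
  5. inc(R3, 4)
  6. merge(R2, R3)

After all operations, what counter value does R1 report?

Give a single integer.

Op 1: inc R2 by 2 -> R2=(0,0,2,0) value=2
Op 2: inc R2 by 4 -> R2=(0,0,6,0) value=6
Op 3: merge R3<->R1 -> R3=(0,0,0,0) R1=(0,0,0,0)
Op 4: inc R0 by 2 -> R0=(2,0,0,0) value=2
Op 5: inc R3 by 4 -> R3=(0,0,0,4) value=4
Op 6: merge R2<->R3 -> R2=(0,0,6,4) R3=(0,0,6,4)

Answer: 0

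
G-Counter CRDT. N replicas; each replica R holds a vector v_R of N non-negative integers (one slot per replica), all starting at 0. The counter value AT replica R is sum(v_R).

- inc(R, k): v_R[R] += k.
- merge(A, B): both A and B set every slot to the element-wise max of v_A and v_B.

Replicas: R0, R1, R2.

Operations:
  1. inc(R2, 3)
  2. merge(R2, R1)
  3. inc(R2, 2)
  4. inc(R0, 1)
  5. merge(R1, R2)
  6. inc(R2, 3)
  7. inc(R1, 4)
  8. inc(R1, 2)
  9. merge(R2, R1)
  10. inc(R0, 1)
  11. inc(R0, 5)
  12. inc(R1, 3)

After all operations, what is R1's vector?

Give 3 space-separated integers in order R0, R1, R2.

Answer: 0 9 8

Derivation:
Op 1: inc R2 by 3 -> R2=(0,0,3) value=3
Op 2: merge R2<->R1 -> R2=(0,0,3) R1=(0,0,3)
Op 3: inc R2 by 2 -> R2=(0,0,5) value=5
Op 4: inc R0 by 1 -> R0=(1,0,0) value=1
Op 5: merge R1<->R2 -> R1=(0,0,5) R2=(0,0,5)
Op 6: inc R2 by 3 -> R2=(0,0,8) value=8
Op 7: inc R1 by 4 -> R1=(0,4,5) value=9
Op 8: inc R1 by 2 -> R1=(0,6,5) value=11
Op 9: merge R2<->R1 -> R2=(0,6,8) R1=(0,6,8)
Op 10: inc R0 by 1 -> R0=(2,0,0) value=2
Op 11: inc R0 by 5 -> R0=(7,0,0) value=7
Op 12: inc R1 by 3 -> R1=(0,9,8) value=17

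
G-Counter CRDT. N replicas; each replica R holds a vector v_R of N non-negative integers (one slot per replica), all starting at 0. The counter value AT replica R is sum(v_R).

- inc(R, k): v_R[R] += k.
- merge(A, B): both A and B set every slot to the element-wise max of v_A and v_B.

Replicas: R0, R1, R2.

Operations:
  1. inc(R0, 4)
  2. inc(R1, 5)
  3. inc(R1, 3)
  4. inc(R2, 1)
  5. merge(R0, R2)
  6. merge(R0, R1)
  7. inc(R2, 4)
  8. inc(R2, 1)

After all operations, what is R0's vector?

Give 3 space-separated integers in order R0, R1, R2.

Op 1: inc R0 by 4 -> R0=(4,0,0) value=4
Op 2: inc R1 by 5 -> R1=(0,5,0) value=5
Op 3: inc R1 by 3 -> R1=(0,8,0) value=8
Op 4: inc R2 by 1 -> R2=(0,0,1) value=1
Op 5: merge R0<->R2 -> R0=(4,0,1) R2=(4,0,1)
Op 6: merge R0<->R1 -> R0=(4,8,1) R1=(4,8,1)
Op 7: inc R2 by 4 -> R2=(4,0,5) value=9
Op 8: inc R2 by 1 -> R2=(4,0,6) value=10

Answer: 4 8 1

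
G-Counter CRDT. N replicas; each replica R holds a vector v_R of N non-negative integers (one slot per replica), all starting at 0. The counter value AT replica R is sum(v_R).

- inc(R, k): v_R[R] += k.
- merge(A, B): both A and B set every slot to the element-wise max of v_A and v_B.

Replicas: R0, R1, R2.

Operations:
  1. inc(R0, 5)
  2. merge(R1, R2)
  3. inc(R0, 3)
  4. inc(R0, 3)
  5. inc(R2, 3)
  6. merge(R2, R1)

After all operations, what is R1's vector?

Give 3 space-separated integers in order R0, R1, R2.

Op 1: inc R0 by 5 -> R0=(5,0,0) value=5
Op 2: merge R1<->R2 -> R1=(0,0,0) R2=(0,0,0)
Op 3: inc R0 by 3 -> R0=(8,0,0) value=8
Op 4: inc R0 by 3 -> R0=(11,0,0) value=11
Op 5: inc R2 by 3 -> R2=(0,0,3) value=3
Op 6: merge R2<->R1 -> R2=(0,0,3) R1=(0,0,3)

Answer: 0 0 3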